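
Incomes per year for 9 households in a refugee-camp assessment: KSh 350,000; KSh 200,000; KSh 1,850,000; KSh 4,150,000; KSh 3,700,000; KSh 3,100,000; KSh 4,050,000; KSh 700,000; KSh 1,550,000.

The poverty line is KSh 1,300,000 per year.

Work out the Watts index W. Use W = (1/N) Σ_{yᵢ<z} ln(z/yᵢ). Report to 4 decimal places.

0.4226

Below the line: KSh 200,000, KSh 350,000, KSh 700,000 (q = 3 of N = 9).
Log shortfalls: ln(1300000/200000) = 1.8718; ln(1300000/350000) = 1.3122; ln(1300000/700000) = 0.6190.
W = 3.803028 / 9 = 0.4226.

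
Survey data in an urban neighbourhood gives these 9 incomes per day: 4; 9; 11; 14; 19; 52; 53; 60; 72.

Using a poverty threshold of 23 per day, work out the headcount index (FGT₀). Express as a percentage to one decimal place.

55.6%

5 of the 9 individuals have income below 23.
H = 5/9 = 55.6%.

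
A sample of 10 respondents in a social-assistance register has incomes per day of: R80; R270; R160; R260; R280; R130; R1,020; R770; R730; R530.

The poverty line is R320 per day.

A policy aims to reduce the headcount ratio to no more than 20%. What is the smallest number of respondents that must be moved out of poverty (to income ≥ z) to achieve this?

6 of the 10 respondents are poor, so H = 6/10 = 0.600.
A headcount ratio of at most 20% allows at most ⌊0.20 × 10⌋ = 2 poor respondents.
So at least 6 − 2 = 4 must be lifted.

4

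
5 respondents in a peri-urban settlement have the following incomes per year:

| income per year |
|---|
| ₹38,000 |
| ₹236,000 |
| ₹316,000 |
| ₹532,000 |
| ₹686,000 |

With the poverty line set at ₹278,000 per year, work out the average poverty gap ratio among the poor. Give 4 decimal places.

Incomes under z: ₹38,000, ₹236,000 (q = 2 of N = 5).
Shortfall ratios (z−y)/z: 0.8633, 0.1511; sum = 1.014388.
I averages over the q = 2 poor units only: 1.014388 / 2 = 0.5072.

0.5072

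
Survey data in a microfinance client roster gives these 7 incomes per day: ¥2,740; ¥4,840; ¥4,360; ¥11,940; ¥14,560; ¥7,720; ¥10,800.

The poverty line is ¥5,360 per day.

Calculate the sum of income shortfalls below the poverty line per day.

¥4,140

Below z: ¥2,740, ¥4,360, ¥4,840 (q = 3 of N = 7).
Individual gaps: 5360−2740 = 2620; 5360−4360 = 1000; 5360−4840 = 520.
Aggregate gap = ¥4,140.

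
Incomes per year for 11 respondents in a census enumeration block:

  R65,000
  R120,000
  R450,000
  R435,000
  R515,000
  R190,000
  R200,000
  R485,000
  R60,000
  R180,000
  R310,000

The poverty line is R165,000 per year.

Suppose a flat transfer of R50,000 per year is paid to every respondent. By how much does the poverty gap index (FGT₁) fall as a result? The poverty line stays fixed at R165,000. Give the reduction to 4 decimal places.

Before: below the line — R60,000, R65,000, R120,000; poverty gap index (FGT₁) = 0.137741.
After the R50,000 transfer: below the line — R110,000, R115,000; poverty gap index (FGT₁) = 0.057851.
Reduction = 0.137741 − 0.057851 = 0.0799.

0.0799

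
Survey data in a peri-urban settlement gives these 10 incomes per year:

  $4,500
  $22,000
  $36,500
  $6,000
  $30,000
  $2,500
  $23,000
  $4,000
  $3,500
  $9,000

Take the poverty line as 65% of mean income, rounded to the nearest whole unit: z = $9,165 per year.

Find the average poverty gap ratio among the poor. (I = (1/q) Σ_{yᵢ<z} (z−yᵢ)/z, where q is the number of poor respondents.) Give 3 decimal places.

Poor units: $2,500, $3,500, $4,000, $4,500, $6,000, $9,000 (q = 6 of N = 10).
Relative gaps: 0.7272, 0.6181, 0.5636, 0.5090, 0.3453, 0.0180; sum = 2.781233.
I averages over the q = 6 poor units only: 2.781233 / 6 = 0.464.

0.464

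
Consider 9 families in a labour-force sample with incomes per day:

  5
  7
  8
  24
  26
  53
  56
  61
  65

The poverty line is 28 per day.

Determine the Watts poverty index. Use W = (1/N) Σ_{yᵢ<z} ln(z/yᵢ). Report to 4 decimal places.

0.5100

Below the line: 5, 7, 8, 24, 26 (q = 5 of N = 9).
Log gaps: ln(28/5) = 1.7228; ln(28/7) = 1.3863; ln(28/8) = 1.2528; ln(28/24) = 0.1542; ln(28/26) = 0.0741.
W = 4.590083 / 9 = 0.5100.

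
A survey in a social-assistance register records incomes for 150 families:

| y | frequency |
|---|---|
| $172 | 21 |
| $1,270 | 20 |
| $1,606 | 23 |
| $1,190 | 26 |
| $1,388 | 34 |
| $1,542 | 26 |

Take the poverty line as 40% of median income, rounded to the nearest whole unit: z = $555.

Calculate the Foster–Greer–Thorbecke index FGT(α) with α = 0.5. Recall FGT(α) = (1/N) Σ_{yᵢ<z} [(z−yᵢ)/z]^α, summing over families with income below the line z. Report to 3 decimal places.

0.116

Below the line: 21×$172 (q = 21 of N = 150).
Gap ratios (z−y)/z: (555−172)/555 = 0.6901 (×21).
Raised to α = 0.5: 0.83072 (×21).
Sum = 17.445049; FGT(0.5) = 17.445049 / 150 = 0.116.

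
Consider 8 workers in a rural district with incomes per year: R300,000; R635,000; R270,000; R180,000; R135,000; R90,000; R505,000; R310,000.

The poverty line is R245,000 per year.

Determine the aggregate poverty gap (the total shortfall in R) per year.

R330,000

Incomes under z: R90,000, R135,000, R180,000 (q = 3 of N = 8).
Individual gaps: 245000−90000 = 155000; 245000−135000 = 110000; 245000−180000 = 65000.
Aggregate gap = R330,000.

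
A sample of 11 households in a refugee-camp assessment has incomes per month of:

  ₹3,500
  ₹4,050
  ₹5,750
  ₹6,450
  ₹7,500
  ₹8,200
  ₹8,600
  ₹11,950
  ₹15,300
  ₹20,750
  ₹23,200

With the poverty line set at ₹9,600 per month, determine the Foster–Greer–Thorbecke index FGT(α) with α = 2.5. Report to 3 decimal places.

0.070

Poor units: ₹3,500, ₹4,050, ₹5,750, ₹6,450, ₹7,500, ₹8,200, ₹8,600 (q = 7 of N = 11).
Relative gaps: (9600−3500)/9600 = 0.6354; (9600−4050)/9600 = 0.5781; (9600−5750)/9600 = 0.4010; (9600−6450)/9600 = 0.3281; (9600−7500)/9600 = 0.2188; (9600−8200)/9600 = 0.1458; (9600−8600)/9600 = 0.1042.
Raised to α = 2.5: 0.32184; 0.25413; 0.10185; 0.06167; 0.02238; 0.00812; 0.00350.
Sum = 0.773505; FGT(2.5) = 0.773505 / 11 = 0.070.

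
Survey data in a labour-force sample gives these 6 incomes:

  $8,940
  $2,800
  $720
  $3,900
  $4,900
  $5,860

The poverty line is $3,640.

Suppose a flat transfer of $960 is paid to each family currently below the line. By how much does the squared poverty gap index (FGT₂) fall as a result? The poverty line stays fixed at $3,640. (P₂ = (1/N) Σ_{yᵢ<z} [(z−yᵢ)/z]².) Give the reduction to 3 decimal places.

0.068

Before: below the line — $720, $2,800; squared poverty gap index (FGT₂) = 0.11613.
After the $960 transfer: below the line — $1,680; squared poverty gap index (FGT₂) = 0.04832.
Reduction = 0.11613 − 0.04832 = 0.068.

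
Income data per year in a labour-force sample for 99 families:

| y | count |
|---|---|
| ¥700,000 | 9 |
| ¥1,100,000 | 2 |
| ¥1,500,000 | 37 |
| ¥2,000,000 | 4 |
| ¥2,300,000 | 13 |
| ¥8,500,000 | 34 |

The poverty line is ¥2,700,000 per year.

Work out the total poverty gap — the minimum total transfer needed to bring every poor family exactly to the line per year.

Below z: 9×¥700,000, 2×¥1,100,000, 37×¥1,500,000, 4×¥2,000,000, 13×¥2,300,000 (q = 65 of N = 99).
Individual gaps: 9×(2700000−700000) = 18000000; 2×(2700000−1100000) = 3200000; 37×(2700000−1500000) = 44400000; 4×(2700000−2000000) = 2800000; 13×(2700000−2300000) = 5200000.
Aggregate gap = ¥73,600,000.

¥73,600,000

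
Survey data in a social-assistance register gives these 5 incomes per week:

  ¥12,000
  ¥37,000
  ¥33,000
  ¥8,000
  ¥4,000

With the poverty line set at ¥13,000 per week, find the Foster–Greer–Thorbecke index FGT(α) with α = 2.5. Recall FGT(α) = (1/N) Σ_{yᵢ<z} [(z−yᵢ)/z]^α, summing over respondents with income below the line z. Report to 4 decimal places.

Poor units: ¥4,000, ¥8,000, ¥12,000 (q = 3 of N = 5).
Shortfall ratios: (13000−4000)/13000 = 0.6923; (13000−8000)/13000 = 0.3846; (13000−12000)/13000 = 0.0769.
Raised to α = 2.5: 0.39879; 0.09174; 0.00164.
Sum = 0.492176; FGT(2.5) = 0.492176 / 5 = 0.0984.

0.0984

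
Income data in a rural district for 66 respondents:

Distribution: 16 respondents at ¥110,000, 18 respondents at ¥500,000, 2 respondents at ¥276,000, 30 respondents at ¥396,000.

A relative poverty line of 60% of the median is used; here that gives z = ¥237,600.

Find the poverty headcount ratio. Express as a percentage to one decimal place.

24.2%

16 of the 66 respondents have income below ¥237,600.
H = 16/66 = 24.2%.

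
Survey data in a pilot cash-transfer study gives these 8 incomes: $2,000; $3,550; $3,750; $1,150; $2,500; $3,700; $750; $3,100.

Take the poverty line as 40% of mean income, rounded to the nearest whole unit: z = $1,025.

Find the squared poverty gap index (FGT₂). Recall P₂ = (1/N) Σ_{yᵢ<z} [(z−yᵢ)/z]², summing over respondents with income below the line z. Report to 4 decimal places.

Below z: $750 (q = 1 of N = 8).
Shortfall ratios: (1025−750)/1025 = 0.2683.
Squared: 0.0720.
Sum = 0.071981; P₂ = 0.071981 / 8 = 0.0090.

0.0090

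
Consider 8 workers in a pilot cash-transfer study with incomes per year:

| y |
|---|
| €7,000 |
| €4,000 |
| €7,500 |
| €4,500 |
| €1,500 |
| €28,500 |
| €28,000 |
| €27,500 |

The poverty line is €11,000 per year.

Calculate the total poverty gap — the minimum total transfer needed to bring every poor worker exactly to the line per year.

Below z: €1,500, €4,000, €4,500, €7,000, €7,500 (q = 5 of N = 8).
Individual gaps: 11000−1500 = 9500; 11000−4000 = 7000; 11000−4500 = 6500; 11000−7000 = 4000; 11000−7500 = 3500.
Aggregate gap = €30,500.

€30,500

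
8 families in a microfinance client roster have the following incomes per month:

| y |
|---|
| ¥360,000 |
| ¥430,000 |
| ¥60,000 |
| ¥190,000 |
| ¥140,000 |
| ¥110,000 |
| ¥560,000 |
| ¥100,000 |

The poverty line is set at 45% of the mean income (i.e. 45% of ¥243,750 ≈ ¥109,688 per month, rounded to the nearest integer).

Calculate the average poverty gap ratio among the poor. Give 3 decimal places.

0.271

Poor units: ¥60,000, ¥100,000 (q = 2 of N = 8).
Shortfall ratios (z−y)/z: 0.4530, 0.0883; sum = 0.541317.
I averages over the q = 2 poor units only: 0.541317 / 2 = 0.271.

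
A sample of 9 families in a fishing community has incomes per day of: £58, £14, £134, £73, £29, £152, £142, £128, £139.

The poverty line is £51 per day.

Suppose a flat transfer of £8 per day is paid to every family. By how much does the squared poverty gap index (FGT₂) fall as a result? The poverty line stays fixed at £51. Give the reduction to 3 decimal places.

Before: below the line — £14, £29; squared poverty gap index (FGT₂) = 0.07916.
After the £8 transfer: below the line — £22, £37; squared poverty gap index (FGT₂) = 0.04430.
Reduction = 0.07916 − 0.04430 = 0.035.

0.035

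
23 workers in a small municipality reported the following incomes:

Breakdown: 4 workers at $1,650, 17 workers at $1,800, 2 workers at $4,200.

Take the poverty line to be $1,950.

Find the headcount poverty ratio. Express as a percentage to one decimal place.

91.3%

21 of the 23 workers have income below $1,950.
H = 21/23 = 91.3%.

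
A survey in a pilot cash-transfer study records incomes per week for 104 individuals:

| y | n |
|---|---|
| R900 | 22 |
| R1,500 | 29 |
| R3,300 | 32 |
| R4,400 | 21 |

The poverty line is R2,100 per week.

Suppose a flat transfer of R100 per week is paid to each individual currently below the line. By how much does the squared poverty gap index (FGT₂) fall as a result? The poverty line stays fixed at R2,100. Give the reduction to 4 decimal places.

Before: below the line — 22×R900, 29×R1,500; squared poverty gap index (FGT₂) = 0.091837.
After the R100 transfer: below the line — 22×R1,000, 29×R1,600; squared poverty gap index (FGT₂) = 0.073849.
Reduction = 0.091837 − 0.073849 = 0.0180.

0.0180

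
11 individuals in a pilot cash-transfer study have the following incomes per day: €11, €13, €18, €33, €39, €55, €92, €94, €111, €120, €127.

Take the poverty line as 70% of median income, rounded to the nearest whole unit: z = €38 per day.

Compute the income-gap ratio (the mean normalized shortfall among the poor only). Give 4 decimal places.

Below the line: €11, €13, €18, €33 (q = 4 of N = 11).
Relative gaps: 0.7105, 0.6579, 0.5263, 0.1316; sum = 2.026316.
I averages over the q = 4 poor units only: 2.026316 / 4 = 0.5066.

0.5066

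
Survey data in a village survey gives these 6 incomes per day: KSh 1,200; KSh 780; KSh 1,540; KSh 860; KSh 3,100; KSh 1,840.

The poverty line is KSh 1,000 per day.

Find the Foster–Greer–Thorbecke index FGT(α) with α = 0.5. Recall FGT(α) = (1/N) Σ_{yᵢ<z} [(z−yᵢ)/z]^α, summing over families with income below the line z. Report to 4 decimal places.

0.1405

Poor units: KSh 780, KSh 860 (q = 2 of N = 6).
Normalized shortfalls: (1000−780)/1000 = 0.2200; (1000−860)/1000 = 0.1400.
Raised to α = 0.5: 0.46904; 0.37417.
Sum = 0.843207; FGT(0.5) = 0.843207 / 6 = 0.1405.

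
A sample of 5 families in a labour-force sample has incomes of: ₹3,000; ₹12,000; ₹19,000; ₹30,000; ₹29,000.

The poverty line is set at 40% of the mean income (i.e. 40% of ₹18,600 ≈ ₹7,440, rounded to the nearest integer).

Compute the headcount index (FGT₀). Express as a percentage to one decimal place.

1 of the 5 families have income below ₹7,440.
H = 1/5 = 20.0%.

20.0%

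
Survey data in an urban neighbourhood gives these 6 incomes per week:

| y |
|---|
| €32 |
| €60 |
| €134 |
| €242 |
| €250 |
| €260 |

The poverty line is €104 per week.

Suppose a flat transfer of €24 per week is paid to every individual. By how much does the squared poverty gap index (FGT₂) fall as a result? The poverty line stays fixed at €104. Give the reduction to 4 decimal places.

0.0680

Before: below the line — €32, €60; squared poverty gap index (FGT₂) = 0.109714.
After the €24 transfer: below the line — €56, €84; squared poverty gap index (FGT₂) = 0.041667.
Reduction = 0.109714 − 0.041667 = 0.0680.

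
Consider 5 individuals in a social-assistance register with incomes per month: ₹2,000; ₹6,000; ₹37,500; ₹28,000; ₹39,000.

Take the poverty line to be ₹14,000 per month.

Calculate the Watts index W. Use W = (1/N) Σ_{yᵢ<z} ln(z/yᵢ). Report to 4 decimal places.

Poor units: ₹2,000, ₹6,000 (q = 2 of N = 5).
Log shortfalls: ln(14000/2000) = 1.9459; ln(14000/6000) = 0.8473.
W = 2.793208 / 5 = 0.5586.

0.5586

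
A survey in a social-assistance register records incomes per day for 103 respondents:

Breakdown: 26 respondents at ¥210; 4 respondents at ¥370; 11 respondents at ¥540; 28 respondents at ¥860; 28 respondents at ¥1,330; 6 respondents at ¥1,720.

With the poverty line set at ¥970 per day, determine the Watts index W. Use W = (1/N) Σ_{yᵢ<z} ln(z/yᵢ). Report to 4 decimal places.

0.5190

Poor units: 26×¥210, 4×¥370, 11×¥540, 28×¥860 (q = 69 of N = 103).
Log gaps: ln(970/210) = 1.5302 (×26); ln(970/370) = 0.9638 (×4); ln(970/540) = 0.5857 (×11); ln(970/860) = 0.1204 (×28).
W = 53.453254 / 103 = 0.5190.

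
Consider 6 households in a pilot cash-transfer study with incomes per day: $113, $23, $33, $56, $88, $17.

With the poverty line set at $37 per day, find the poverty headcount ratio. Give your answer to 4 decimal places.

3 of the 6 households have income below $37.
H = 3/6 = 0.5000.

0.5000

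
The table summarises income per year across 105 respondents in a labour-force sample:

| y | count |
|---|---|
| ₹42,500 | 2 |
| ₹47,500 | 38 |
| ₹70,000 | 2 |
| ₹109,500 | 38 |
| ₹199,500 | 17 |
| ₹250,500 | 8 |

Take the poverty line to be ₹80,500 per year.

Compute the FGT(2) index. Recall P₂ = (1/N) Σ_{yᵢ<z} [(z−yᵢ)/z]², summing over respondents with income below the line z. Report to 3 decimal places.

0.065

Poor units: 2×₹42,500, 38×₹47,500, 2×₹70,000 (q = 42 of N = 105).
Gap ratios (z−y)/z: (80500−42500)/80500 = 0.4720 (×2); (80500−47500)/80500 = 0.4099 (×38); (80500−70000)/80500 = 0.1304 (×2).
Squared: 0.2228 (×2); 0.1680 (×38); 0.0170 (×2).
Sum = 6.865553; P₂ = 6.865553 / 105 = 0.065.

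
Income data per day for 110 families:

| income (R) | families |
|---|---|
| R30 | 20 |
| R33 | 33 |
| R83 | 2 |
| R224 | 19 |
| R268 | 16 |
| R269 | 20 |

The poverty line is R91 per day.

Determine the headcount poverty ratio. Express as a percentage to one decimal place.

55 of the 110 families have income below R91.
H = 55/110 = 50.0%.

50.0%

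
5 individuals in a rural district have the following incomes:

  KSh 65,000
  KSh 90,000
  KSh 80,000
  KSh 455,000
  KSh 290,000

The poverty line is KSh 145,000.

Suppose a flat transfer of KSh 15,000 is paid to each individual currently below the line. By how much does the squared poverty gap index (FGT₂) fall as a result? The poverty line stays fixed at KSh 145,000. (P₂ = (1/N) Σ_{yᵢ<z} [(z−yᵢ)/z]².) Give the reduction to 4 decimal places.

0.0507

Before: below the line — KSh 65,000, KSh 80,000, KSh 90,000; squared poverty gap index (FGT₂) = 0.129845.
After the KSh 15,000 transfer: below the line — KSh 80,000, KSh 95,000, KSh 105,000; squared poverty gap index (FGT₂) = 0.079191.
Reduction = 0.129845 − 0.079191 = 0.0507.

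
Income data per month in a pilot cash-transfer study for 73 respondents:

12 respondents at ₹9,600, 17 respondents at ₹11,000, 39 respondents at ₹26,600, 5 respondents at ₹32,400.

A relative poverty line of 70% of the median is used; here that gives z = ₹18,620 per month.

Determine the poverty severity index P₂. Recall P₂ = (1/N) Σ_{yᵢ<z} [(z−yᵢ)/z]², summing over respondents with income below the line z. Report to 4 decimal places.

Incomes under z: 12×₹9,600, 17×₹11,000 (q = 29 of N = 73).
Shortfall ratios: (18620−9600)/18620 = 0.4844 (×12); (18620−11000)/18620 = 0.4092 (×17).
Squared: 0.2347 (×12); 0.1675 (×17).
Sum = 5.663094; P₂ = 5.663094 / 73 = 0.0776.

0.0776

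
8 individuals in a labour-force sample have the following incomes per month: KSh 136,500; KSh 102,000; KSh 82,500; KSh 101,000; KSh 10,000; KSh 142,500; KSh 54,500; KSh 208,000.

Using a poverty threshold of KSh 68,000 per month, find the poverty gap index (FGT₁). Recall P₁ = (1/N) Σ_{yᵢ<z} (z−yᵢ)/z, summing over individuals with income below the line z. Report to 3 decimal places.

0.131

Below the line: KSh 10,000, KSh 54,500 (q = 2 of N = 8).
Gap ratios (z−y)/z: (68000−10000)/68000 = 0.8529; (68000−54500)/68000 = 0.1985.
Sum of shortfalls = 1.051471; P₁ averages over all N: 1.051471 / 8 = 0.131.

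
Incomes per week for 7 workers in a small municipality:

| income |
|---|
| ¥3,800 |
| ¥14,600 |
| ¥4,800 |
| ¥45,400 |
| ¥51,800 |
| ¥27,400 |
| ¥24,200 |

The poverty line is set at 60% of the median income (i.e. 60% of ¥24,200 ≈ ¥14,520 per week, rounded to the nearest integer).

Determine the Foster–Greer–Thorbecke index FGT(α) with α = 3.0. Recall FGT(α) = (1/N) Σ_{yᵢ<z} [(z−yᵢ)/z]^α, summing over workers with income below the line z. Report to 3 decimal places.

0.100

Incomes under z: ¥3,800, ¥4,800 (q = 2 of N = 7).
Gap ratios (z−y)/z: (14520−3800)/14520 = 0.7383; (14520−4800)/14520 = 0.6694.
Raised to α = 3.0: 0.40242; 0.29998.
Sum = 0.702409; FGT(3.0) = 0.702409 / 7 = 0.100.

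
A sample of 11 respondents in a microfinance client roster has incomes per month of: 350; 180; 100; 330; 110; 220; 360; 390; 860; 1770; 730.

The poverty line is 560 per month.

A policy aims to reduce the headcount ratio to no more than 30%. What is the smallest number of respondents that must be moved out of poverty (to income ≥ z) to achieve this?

5

Currently q = 8 of N = 11 are below the line (H = 0.727).
A headcount ratio of at most 30% allows at most ⌊0.30 × 11⌋ = 3 poor respondents.
So at least 8 − 3 = 5 must be lifted.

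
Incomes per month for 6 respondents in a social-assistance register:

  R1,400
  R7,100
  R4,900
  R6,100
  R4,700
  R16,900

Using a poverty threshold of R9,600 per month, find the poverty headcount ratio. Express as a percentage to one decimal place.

83.3%

5 of the 6 respondents have income below R9,600.
H = 5/6 = 83.3%.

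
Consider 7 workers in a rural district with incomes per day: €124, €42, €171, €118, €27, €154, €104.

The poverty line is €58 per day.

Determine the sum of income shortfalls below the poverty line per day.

€47

Poor units: €27, €42 (q = 2 of N = 7).
Individual gaps: 58−27 = 31; 58−42 = 16.
Aggregate gap = €47.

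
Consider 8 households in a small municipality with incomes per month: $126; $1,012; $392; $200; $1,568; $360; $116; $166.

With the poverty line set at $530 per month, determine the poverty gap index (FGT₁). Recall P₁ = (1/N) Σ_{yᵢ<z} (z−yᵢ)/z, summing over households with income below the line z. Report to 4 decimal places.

0.4292

Below the line: $116, $126, $166, $200, $360, $392 (q = 6 of N = 8).
Shortfall ratios: (530−116)/530 = 0.7811; (530−126)/530 = 0.7623; (530−166)/530 = 0.6868; (530−200)/530 = 0.6226; (530−360)/530 = 0.3208; (530−392)/530 = 0.2604.
Sum of shortfalls = 3.433962; P₁ averages over all N: 3.433962 / 8 = 0.4292.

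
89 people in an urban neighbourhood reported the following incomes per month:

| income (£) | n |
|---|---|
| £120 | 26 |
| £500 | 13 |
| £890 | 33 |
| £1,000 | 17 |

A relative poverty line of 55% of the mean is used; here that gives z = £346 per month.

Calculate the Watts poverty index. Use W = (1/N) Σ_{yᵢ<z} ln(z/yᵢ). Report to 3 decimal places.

Incomes under z: 26×£120 (q = 26 of N = 89).
Log shortfalls: ln(346/120) = 1.0589 (×26).
W = 27.532623 / 89 = 0.309.

0.309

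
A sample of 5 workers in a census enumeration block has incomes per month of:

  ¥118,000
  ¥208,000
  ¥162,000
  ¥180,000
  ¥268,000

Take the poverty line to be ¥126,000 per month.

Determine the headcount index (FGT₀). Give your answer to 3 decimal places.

0.200

1 of the 5 workers have income below ¥126,000.
H = 1/5 = 0.200.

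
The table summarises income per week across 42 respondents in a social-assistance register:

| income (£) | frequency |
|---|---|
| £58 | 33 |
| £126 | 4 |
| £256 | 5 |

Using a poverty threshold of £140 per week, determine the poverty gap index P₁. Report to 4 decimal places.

0.4697

Below z: 33×£58, 4×£126 (q = 37 of N = 42).
Gap ratios (z−y)/z: (140−58)/140 = 0.5857 (×33); (140−126)/140 = 0.1000 (×4).
Σ = 19.728571. Dividing by the full population N = 42 gives P₁ = 0.4697.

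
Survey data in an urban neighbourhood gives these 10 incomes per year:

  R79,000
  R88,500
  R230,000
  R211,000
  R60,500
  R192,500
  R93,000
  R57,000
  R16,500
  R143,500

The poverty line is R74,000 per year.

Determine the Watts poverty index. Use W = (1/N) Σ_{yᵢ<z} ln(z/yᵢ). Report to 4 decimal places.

Below the line: R16,500, R57,000, R60,500 (q = 3 of N = 10).
ln(z/y) terms: ln(74000/16500) = 1.5007; ln(74000/57000) = 0.2610; ln(74000/60500) = 0.2014.
W = 1.963140 / 10 = 0.1963.

0.1963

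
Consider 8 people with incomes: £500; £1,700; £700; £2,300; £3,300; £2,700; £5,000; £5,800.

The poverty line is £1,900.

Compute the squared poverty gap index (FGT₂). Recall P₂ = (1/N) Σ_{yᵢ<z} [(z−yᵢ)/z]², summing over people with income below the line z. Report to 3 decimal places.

0.119

Incomes under z: £500, £700, £1,700 (q = 3 of N = 8).
Relative gaps: (1900−500)/1900 = 0.7368; (1900−700)/1900 = 0.6316; (1900−1700)/1900 = 0.1053.
Squared: 0.5429; 0.3989; 0.0111.
Sum = 0.952909; P₂ = 0.952909 / 8 = 0.119.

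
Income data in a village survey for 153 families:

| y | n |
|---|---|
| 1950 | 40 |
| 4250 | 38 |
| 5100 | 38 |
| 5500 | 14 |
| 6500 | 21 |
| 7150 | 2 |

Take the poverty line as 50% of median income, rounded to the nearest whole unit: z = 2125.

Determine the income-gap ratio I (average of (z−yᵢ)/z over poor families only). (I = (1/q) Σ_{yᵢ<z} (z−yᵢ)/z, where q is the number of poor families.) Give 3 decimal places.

0.082

Incomes under z: 40×1950 (q = 40 of N = 153).
Relative gaps: 0.0824 (×40); sum = 3.294118.
I averages over the q = 40 poor units only: 3.294118 / 40 = 0.082.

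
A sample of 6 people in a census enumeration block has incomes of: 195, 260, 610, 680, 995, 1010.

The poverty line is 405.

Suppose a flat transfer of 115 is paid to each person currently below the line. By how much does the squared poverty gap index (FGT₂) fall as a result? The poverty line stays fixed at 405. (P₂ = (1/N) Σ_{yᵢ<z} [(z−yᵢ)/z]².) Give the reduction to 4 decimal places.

Before: below the line — 195, 260; squared poverty gap index (FGT₂) = 0.066174.
After the 115 transfer: below the line — 310, 375; squared poverty gap index (FGT₂) = 0.010085.
Reduction = 0.066174 − 0.010085 = 0.0561.

0.0561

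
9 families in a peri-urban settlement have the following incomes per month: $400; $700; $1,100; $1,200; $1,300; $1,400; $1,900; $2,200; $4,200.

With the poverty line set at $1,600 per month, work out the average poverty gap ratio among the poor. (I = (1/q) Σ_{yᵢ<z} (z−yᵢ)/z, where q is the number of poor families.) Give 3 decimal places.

0.365

Incomes under z: $400, $700, $1,100, $1,200, $1,300, $1,400 (q = 6 of N = 9).
Shortfall ratios (z−y)/z: 0.7500, 0.5625, 0.3125, 0.2500, 0.1875, 0.1250; sum = 2.187500.
The income-gap ratio divides by q (the poor only): 2.187500 / 6 = 0.365.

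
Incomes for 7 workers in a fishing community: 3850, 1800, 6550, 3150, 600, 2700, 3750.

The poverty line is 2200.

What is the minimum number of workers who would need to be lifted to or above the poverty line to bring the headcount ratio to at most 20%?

1

2 of the 7 workers are poor, so H = 2/7 = 0.286.
A headcount ratio of at most 20% allows at most ⌊0.20 × 7⌋ = 1 poor workers.
So at least 2 − 1 = 1 must be lifted.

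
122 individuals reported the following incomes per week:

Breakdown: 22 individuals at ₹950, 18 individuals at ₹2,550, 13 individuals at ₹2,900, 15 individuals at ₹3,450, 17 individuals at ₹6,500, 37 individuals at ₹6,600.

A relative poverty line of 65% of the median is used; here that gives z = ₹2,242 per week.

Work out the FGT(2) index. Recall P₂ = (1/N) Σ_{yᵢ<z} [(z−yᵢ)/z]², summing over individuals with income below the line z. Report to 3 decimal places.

0.060

Below z: 22×₹950 (q = 22 of N = 122).
Gap ratios (z−y)/z: (2242−950)/2242 = 0.5763 (×22).
Squared: 0.3321 (×22).
Sum = 7.305947; P₂ = 7.305947 / 122 = 0.060.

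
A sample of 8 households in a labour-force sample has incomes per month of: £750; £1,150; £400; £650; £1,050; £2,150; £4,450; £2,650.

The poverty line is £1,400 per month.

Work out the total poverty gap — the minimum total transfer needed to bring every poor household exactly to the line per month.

£3,000

Poor units: £400, £650, £750, £1,050, £1,150 (q = 5 of N = 8).
Individual gaps: 1400−400 = 1000; 1400−650 = 750; 1400−750 = 650; 1400−1050 = 350; 1400−1150 = 250.
Aggregate gap = £3,000.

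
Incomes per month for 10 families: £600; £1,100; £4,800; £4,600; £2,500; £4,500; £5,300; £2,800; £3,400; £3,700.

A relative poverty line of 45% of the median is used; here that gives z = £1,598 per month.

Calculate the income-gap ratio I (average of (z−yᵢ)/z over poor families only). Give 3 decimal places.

0.468

Incomes under z: £600, £1,100 (q = 2 of N = 10).
Relative gaps: 0.6245, 0.3116; sum = 0.936170.
I averages over the q = 2 poor units only: 0.936170 / 2 = 0.468.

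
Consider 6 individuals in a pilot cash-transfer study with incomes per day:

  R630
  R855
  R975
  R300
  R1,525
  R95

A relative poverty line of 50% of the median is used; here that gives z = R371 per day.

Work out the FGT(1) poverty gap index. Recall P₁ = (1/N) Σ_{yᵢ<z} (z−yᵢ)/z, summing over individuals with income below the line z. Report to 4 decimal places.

Incomes under z: R95, R300 (q = 2 of N = 6).
Shortfall ratios: (371−95)/371 = 0.7439; (371−300)/371 = 0.1914.
Sum of shortfalls = 0.935310; P₁ averages over all N: 0.935310 / 6 = 0.1559.

0.1559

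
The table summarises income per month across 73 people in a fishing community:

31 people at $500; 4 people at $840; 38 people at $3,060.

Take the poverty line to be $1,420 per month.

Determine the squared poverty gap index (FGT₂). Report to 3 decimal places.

0.187

Incomes under z: 31×$500, 4×$840 (q = 35 of N = 73).
Gap ratios (z−y)/z: (1420−500)/1420 = 0.6479 (×31); (1420−840)/1420 = 0.4085 (×4).
Squared: 0.4198 (×31); 0.1668 (×4).
Sum = 13.679825; P₂ = 13.679825 / 73 = 0.187.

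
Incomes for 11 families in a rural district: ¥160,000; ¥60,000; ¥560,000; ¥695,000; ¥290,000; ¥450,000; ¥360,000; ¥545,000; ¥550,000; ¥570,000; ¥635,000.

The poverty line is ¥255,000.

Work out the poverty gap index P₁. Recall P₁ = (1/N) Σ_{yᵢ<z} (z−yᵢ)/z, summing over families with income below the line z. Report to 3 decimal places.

0.103

Below z: ¥60,000, ¥160,000 (q = 2 of N = 11).
Gap ratios (z−y)/z: (255000−60000)/255000 = 0.7647; (255000−160000)/255000 = 0.3725.
Sum of shortfalls = 1.137255; P₁ averages over all N: 1.137255 / 11 = 0.103.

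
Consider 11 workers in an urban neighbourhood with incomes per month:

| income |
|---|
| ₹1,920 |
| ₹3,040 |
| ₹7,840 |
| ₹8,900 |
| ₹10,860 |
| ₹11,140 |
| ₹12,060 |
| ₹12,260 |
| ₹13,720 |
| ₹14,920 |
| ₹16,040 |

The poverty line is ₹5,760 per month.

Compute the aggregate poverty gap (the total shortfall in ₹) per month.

₹6,560

Below the line: ₹1,920, ₹3,040 (q = 2 of N = 11).
Individual gaps: 5760−1920 = 3840; 5760−3040 = 2720.
Aggregate gap = ₹6,560.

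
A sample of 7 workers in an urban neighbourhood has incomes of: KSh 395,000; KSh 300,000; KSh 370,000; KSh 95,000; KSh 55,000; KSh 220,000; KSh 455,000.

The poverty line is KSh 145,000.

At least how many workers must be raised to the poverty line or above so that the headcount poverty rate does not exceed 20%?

1

Currently q = 2 of N = 7 are below the line (H = 0.286).
A headcount ratio of at most 20% allows at most ⌊0.20 × 7⌋ = 1 poor workers.
So at least 2 − 1 = 1 must be lifted.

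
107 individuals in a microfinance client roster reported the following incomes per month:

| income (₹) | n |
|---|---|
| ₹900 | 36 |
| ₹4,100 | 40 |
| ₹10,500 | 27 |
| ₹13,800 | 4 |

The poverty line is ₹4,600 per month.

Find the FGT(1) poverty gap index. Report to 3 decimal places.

Below the line: 36×₹900, 40×₹4,100 (q = 76 of N = 107).
Gap ratios (z−y)/z: (4600−900)/4600 = 0.8043 (×36); (4600−4100)/4600 = 0.1087 (×40).
Σ = 33.304348. Dividing by the full population N = 107 gives P₁ = 0.311.

0.311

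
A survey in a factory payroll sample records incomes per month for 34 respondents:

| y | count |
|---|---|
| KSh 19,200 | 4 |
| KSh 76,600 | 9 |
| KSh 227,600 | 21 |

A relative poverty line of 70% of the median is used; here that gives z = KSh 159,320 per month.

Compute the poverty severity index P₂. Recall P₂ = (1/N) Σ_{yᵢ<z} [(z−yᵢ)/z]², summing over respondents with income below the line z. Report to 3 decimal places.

Incomes under z: 4×KSh 19,200, 9×KSh 76,600 (q = 13 of N = 34).
Relative gaps: (159320−19200)/159320 = 0.8795 (×4); (159320−76600)/159320 = 0.5192 (×9).
Squared: 0.7735 (×4); 0.2696 (×9).
Sum = 5.520175; P₂ = 5.520175 / 34 = 0.162.

0.162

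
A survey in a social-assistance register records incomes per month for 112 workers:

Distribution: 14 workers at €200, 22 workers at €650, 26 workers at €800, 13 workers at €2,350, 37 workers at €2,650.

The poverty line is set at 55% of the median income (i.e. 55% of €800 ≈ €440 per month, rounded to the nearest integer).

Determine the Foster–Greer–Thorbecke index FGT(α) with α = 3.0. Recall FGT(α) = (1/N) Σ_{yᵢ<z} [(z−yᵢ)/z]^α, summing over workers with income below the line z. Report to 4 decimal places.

0.0203

Below z: 14×€200 (q = 14 of N = 112).
Gap ratios (z−y)/z: (440−200)/440 = 0.5455 (×14).
Raised to α = 3.0: 0.16228 (×14).
Sum = 2.271976; FGT(3.0) = 2.271976 / 112 = 0.0203.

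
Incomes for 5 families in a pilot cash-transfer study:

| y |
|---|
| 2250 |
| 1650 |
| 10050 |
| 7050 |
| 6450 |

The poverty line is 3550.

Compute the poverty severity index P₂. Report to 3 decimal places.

Incomes under z: 1650, 2250 (q = 2 of N = 5).
Gap ratios (z−y)/z: (3550−1650)/3550 = 0.5352; (3550−2250)/3550 = 0.3662.
Squared: 0.2865; 0.1341.
Sum = 0.420551; P₂ = 0.420551 / 5 = 0.084.

0.084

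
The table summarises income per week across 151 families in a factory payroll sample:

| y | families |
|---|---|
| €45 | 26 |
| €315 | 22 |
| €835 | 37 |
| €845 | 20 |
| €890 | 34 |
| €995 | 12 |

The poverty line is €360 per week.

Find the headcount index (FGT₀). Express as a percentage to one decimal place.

31.8%

48 of the 151 families have income below €360.
H = 48/151 = 31.8%.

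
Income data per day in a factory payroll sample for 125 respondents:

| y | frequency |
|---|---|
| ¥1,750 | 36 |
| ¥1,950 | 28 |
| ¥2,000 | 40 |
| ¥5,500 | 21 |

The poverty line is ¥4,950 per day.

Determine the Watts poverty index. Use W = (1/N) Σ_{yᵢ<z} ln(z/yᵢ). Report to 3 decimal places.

Poor units: 36×¥1,750, 28×¥1,950, 40×¥2,000 (q = 104 of N = 125).
ln(z/y) terms: ln(4950/1750) = 1.0398 (×36); ln(4950/1950) = 0.9316 (×28); ln(4950/2000) = 0.9062 (×40).
W = 99.765030 / 125 = 0.798.

0.798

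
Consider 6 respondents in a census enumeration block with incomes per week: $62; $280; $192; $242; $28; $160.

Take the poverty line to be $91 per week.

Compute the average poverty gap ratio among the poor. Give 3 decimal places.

0.505

Incomes under z: $28, $62 (q = 2 of N = 6).
Relative gaps: 0.6923, 0.3187; sum = 1.010989.
I averages over the q = 2 poor units only: 1.010989 / 2 = 0.505.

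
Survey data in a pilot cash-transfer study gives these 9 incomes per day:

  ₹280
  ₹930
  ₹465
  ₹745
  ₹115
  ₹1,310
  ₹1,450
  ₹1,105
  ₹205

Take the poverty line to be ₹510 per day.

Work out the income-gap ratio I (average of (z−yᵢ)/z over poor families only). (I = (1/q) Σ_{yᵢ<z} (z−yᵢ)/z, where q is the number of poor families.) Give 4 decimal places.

0.4779

Below z: ₹115, ₹205, ₹280, ₹465 (q = 4 of N = 9).
Relative gaps: 0.7745, 0.5980, 0.4510, 0.0882; sum = 1.911765.
I averages over the q = 4 poor units only: 1.911765 / 4 = 0.4779.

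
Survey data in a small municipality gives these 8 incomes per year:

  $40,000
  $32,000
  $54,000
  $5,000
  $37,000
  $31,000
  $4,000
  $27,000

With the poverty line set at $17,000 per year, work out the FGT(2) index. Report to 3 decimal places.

0.135

Incomes under z: $4,000, $5,000 (q = 2 of N = 8).
Normalized shortfalls: (17000−4000)/17000 = 0.7647; (17000−5000)/17000 = 0.7059.
Squared: 0.5848; 0.4983.
Sum = 1.083045; P₂ = 1.083045 / 8 = 0.135.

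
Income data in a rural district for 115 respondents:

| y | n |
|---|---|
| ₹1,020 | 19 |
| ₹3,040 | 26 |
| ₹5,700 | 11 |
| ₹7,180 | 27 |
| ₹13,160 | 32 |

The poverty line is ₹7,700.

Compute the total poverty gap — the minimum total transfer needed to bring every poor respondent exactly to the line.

Below z: 19×₹1,020, 26×₹3,040, 11×₹5,700, 27×₹7,180 (q = 83 of N = 115).
Individual gaps: 19×(7700−1020) = 126920; 26×(7700−3040) = 121160; 11×(7700−5700) = 22000; 27×(7700−7180) = 14040.
Aggregate gap = ₹284,120.

₹284,120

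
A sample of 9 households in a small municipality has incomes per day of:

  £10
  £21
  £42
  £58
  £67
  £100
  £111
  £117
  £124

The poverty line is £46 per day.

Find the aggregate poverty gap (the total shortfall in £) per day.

£65

Incomes under z: £10, £21, £42 (q = 3 of N = 9).
Individual gaps: 46−10 = 36; 46−21 = 25; 46−42 = 4.
Aggregate gap = £65.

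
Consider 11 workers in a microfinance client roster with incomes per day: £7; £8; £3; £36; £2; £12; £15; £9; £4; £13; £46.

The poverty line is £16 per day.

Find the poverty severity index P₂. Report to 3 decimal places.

Incomes under z: £2, £3, £4, £7, £8, £9, £12, £13, £15 (q = 9 of N = 11).
Normalized shortfalls: (16−2)/16 = 0.8750; (16−3)/16 = 0.8125; (16−4)/16 = 0.7500; (16−7)/16 = 0.5625; (16−8)/16 = 0.5000; (16−9)/16 = 0.4375; (16−12)/16 = 0.2500; (16−13)/16 = 0.1875; (16−15)/16 = 0.0625.
Squared: 0.7656; 0.6602; 0.5625; 0.3164; 0.2500; 0.1914; 0.0625; 0.0352; 0.0039.
Sum = 2.847656; P₂ = 2.847656 / 11 = 0.259.

0.259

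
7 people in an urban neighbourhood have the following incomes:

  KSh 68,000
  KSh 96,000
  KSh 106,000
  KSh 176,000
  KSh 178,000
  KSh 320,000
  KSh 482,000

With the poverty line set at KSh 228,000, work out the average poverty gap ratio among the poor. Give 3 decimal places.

Below the line: KSh 68,000, KSh 96,000, KSh 106,000, KSh 176,000, KSh 178,000 (q = 5 of N = 7).
Shortfall ratios (z−y)/z: 0.7018, 0.5789, 0.5351, 0.2281, 0.2193; sum = 2.263158.
The income-gap ratio divides by q (the poor only): 2.263158 / 5 = 0.453.

0.453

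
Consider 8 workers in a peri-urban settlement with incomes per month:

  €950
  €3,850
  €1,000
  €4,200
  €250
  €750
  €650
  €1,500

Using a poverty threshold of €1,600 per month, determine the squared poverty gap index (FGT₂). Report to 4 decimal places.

Incomes under z: €250, €650, €750, €950, €1,000, €1,500 (q = 6 of N = 8).
Gap ratios (z−y)/z: (1600−250)/1600 = 0.8438; (1600−650)/1600 = 0.5938; (1600−750)/1600 = 0.5312; (1600−950)/1600 = 0.4062; (1600−1000)/1600 = 0.3750; (1600−1500)/1600 = 0.0625.
Squared: 0.7119; 0.3525; 0.2822; 0.1650; 0.1406; 0.0039.
Sum = 1.656250; P₂ = 1.656250 / 8 = 0.2070.

0.2070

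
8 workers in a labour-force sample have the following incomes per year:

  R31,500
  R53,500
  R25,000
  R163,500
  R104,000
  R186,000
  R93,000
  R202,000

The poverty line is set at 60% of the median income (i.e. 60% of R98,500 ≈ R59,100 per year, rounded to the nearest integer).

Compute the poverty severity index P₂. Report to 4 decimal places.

Below z: R25,000, R31,500, R53,500 (q = 3 of N = 8).
Gap ratios (z−y)/z: (59100−25000)/59100 = 0.5770; (59100−31500)/59100 = 0.4670; (59100−53500)/59100 = 0.0948.
Squared: 0.3329; 0.2181; 0.0090.
Sum = 0.559988; P₂ = 0.559988 / 8 = 0.0700.

0.0700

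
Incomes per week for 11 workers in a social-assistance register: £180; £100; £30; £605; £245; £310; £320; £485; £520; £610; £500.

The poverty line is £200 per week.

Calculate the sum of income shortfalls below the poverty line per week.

Below the line: £30, £100, £180 (q = 3 of N = 11).
Individual gaps: 200−30 = 170; 200−100 = 100; 200−180 = 20.
Aggregate gap = £290.

£290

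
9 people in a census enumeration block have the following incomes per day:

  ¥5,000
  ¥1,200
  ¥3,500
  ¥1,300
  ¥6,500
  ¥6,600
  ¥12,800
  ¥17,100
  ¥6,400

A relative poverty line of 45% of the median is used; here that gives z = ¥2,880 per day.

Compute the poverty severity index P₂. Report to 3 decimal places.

Incomes under z: ¥1,200, ¥1,300 (q = 2 of N = 9).
Shortfall ratios: (2880−1200)/2880 = 0.5833; (2880−1300)/2880 = 0.5486.
Squared: 0.3403; 0.3010.
Sum = 0.641252; P₂ = 0.641252 / 9 = 0.071.

0.071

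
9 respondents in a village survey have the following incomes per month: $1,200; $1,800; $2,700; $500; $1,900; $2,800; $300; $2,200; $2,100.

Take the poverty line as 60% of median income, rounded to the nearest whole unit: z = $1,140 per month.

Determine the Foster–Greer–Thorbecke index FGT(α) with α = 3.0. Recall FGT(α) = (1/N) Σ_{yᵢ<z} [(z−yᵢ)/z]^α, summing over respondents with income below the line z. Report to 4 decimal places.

Below z: $300, $500 (q = 2 of N = 9).
Gap ratios (z−y)/z: (1140−300)/1140 = 0.7368; (1140−500)/1140 = 0.5614.
Raised to α = 3.0: 0.40006; 0.17694.
Sum = 0.576998; FGT(3.0) = 0.576998 / 9 = 0.0641.

0.0641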